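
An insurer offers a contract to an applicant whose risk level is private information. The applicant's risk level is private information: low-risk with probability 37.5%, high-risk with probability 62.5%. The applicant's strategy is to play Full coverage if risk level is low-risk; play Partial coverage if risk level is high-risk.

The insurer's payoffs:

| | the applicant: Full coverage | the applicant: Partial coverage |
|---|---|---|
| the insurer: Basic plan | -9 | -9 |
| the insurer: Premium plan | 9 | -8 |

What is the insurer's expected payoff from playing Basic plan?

-9

E[Basic plan] = 0.375·(-9) + 0.625·(-9) = (-3.375) + (-5.625) = -9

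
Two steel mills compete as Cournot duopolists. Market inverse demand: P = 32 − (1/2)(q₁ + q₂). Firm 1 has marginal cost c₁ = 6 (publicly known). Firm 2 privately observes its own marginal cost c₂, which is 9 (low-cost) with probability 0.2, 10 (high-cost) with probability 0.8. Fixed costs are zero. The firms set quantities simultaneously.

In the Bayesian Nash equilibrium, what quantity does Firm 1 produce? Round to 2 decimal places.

19.87

Type-c best response for Firm 2: q₂(c) = (32 − c) − q₁/2.
Firm 1 maximizes expected profit; its first-order condition is 32 − q₁ − (1/2)E[q₂] − 6 = 0.
Substituting E[q₂] and solving: E[c₂] = 9.8, so q₁ = (32 − 2·6 + 9.8)/(3/2) = 19.8667.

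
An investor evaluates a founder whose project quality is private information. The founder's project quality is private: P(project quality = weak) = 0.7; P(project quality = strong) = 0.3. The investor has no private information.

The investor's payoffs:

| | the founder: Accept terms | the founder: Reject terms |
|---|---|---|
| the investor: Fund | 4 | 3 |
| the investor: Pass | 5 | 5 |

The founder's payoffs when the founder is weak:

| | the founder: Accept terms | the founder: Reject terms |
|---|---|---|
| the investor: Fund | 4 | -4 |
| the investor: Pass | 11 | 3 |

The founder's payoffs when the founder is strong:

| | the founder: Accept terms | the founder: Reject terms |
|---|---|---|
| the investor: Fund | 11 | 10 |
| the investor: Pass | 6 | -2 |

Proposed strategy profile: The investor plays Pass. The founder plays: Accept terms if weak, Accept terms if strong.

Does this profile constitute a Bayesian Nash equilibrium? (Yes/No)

A profile is a BNE iff every type of every player is best-responding given beliefs about the other side.
The investor plays Pass: E[Pass] = 0.7·(5) + 0.3·(5) = 5; E[Fund] = 4. Best-responding. ✓
The founder (project quality weak), facing Pass: Accept terms gives 11, Reject terms gives 3. Proposed Accept terms is best. ✓
The founder (project quality strong), facing Pass: Accept terms gives 6, Reject terms gives -2. Proposed Accept terms is best. ✓

Yes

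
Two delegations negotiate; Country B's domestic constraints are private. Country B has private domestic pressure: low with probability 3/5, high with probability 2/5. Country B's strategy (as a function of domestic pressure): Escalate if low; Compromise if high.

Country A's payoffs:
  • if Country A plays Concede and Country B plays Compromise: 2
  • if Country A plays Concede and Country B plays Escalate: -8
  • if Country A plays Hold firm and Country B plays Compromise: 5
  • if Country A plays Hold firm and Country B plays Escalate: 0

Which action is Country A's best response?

Compute Country A's expected payoff for each action, taking the expectation over Country B's type.
E[Concede] = 3/5·(-8) + 2/5·(2) = -4
E[Hold firm] = 3/5·(0) + 2/5·(5) = 2
Best response: Hold firm (2 is the largest).

Hold firm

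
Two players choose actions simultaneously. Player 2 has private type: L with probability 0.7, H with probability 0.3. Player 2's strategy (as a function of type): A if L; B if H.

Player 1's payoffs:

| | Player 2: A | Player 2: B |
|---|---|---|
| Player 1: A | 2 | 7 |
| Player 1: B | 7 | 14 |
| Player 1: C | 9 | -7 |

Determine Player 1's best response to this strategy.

E[A] = 0.7·(2) + 0.3·(7) = 3.5
E[B] = 0.7·(7) + 0.3·(14) = 9.1
E[C] = 0.7·(9) + 0.3·(-7) = 4.2
Best response: B (9.1 is the largest).

B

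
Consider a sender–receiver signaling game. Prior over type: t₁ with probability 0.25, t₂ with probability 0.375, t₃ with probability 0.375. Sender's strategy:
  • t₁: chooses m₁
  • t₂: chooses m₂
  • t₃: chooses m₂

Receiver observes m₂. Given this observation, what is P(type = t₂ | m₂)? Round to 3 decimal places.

0.500

Apply Bayes' rule using the sender's strategy as the likelihood.
P(m₂) = 0.25·0 + 0.375·1 + 0.375·1 = 0.75
P(t₂ | m₂) = (0.375·1) / 0.75 = 0.375 / 0.75 = 0.5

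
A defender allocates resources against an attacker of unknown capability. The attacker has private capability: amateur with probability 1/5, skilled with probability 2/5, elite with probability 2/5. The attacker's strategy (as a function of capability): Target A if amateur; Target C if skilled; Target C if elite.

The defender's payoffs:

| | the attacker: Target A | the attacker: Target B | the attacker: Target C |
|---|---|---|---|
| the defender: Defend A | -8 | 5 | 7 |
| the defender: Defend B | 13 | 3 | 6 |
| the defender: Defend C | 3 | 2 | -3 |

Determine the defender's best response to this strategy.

E[Defend A] = 1/5·(-8) + 2/5·(7) + 2/5·(7) = 4
E[Defend B] = 1/5·(13) + 2/5·(6) + 2/5·(6) = 37/5
E[Defend C] = 1/5·(3) + 2/5·(-3) + 2/5·(-3) = -9/5
Best response: Defend B (37/5 is the largest).

Defend B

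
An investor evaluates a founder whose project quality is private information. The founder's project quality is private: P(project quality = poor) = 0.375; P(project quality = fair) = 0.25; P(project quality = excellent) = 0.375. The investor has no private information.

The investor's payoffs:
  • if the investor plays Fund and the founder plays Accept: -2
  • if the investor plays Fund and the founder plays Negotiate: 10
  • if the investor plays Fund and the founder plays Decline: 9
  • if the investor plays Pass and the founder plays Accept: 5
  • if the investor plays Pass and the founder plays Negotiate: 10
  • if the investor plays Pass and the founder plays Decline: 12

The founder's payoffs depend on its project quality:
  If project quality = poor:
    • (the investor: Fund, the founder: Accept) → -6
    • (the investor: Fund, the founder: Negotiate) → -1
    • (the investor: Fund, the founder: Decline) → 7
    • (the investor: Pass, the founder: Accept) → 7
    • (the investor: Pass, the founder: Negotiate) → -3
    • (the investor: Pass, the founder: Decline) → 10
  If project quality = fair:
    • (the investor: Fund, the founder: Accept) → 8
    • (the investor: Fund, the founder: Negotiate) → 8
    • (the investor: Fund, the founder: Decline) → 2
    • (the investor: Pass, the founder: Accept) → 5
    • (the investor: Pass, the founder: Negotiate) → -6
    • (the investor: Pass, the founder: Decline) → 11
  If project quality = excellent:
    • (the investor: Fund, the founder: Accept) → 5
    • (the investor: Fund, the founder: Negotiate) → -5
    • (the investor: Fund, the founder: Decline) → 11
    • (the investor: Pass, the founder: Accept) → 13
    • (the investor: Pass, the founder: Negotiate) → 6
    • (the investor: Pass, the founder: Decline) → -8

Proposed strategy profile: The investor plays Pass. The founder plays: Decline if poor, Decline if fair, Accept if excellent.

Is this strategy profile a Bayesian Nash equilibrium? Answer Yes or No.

Yes

The investor plays Pass: E[Pass] = 0.375·(12) + 0.25·(12) + 0.375·(5) = 9.375; E[Fund] = 4.875. Best-responding. ✓
The founder (project quality poor), facing Pass: Accept gives 7, Negotiate gives -3, Decline gives 10. Proposed Decline is best. ✓
The founder (project quality fair), facing Pass: Accept gives 5, Negotiate gives -6, Decline gives 11. Proposed Decline is best. ✓
The founder (project quality excellent), facing Pass: Accept gives 13, Negotiate gives 6, Decline gives -8. Proposed Accept is best. ✓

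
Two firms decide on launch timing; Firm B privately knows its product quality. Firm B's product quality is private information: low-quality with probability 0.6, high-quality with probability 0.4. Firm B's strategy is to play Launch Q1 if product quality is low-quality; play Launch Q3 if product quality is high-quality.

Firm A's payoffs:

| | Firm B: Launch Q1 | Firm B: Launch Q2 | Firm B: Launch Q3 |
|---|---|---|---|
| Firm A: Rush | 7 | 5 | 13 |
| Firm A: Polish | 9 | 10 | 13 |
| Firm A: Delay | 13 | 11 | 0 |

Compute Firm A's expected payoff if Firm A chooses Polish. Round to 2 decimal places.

10.60

Take the expectation over Firm B's product quality, weighting each type's action by its prior probability.
E[Polish] = 0.6·9 + 0.4·13 = 5.4 + 5.2 = 10.6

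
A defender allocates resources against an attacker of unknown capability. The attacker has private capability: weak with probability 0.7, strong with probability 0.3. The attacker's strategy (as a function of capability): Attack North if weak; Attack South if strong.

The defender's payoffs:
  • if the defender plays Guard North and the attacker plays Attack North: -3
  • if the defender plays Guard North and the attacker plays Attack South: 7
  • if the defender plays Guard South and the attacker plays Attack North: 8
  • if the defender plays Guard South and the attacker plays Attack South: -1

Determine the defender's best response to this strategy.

Guard South

E[Guard North] = 0.7·(-3) + 0.3·(7) = 0
E[Guard South] = 0.7·(8) + 0.3·(-1) = 5.3
Best response: Guard South (5.3 is the largest).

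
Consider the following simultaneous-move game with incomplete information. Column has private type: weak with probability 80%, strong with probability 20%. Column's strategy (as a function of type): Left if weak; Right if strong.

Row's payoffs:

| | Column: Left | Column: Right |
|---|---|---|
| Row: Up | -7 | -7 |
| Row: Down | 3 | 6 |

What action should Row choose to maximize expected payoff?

Compute Row's expected payoff for each action, taking the expectation over Column's type.
E[Up] = 0.8·(-7) + 0.2·(-7) = -7
E[Down] = 0.8·(3) + 0.2·(6) = 3.6
Best response: Down (3.6 is the largest).

Down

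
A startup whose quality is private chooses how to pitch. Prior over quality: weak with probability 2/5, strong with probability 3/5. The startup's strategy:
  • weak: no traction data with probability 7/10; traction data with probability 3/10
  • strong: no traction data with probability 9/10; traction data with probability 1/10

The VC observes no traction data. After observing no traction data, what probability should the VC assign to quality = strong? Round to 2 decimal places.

0.66

Apply Bayes' rule using the sender's strategy as the likelihood.
P(no traction data) = (2/5)·(7/10) + (3/5)·(9/10) = 41/50
P(strong | no traction data) = ((3/5)·(9/10)) / (41/50) = (27/50) / (41/50) = 27/41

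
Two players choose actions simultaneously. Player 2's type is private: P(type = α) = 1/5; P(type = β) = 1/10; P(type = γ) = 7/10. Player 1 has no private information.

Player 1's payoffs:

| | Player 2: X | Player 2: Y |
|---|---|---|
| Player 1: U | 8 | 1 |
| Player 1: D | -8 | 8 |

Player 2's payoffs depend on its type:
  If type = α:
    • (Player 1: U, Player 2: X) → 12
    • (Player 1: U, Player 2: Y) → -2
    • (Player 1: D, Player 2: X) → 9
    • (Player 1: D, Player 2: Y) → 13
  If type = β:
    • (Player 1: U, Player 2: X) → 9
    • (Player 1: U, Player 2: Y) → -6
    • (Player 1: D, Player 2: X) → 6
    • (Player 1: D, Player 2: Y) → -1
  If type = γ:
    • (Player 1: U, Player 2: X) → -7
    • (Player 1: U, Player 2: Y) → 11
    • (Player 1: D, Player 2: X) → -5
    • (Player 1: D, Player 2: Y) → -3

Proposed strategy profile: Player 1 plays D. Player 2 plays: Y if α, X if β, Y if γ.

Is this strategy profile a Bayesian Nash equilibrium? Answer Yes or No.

Yes

Player 1 plays D: E[D] = 1/5·(8) + 1/10·(-8) + 7/10·(8) = 32/5; E[U] = 17/10. Best-responding. ✓
Player 2 (type α), facing D: X gives 9, Y gives 13. Proposed Y is best. ✓
Player 2 (type β), facing D: X gives 6, Y gives -1. Proposed X is best. ✓
Player 2 (type γ), facing D: X gives -5, Y gives -3. Proposed Y is best. ✓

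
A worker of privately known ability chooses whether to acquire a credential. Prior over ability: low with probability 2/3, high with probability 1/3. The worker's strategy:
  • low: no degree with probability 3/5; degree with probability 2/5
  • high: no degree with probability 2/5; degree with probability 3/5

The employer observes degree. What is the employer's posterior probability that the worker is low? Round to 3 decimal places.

P(degree) = (2/3)·(2/5) + (1/3)·(3/5) = 7/15
P(low | degree) = ((2/3)·(2/5)) / (7/15) = (4/15) / (7/15) = 4/7

0.571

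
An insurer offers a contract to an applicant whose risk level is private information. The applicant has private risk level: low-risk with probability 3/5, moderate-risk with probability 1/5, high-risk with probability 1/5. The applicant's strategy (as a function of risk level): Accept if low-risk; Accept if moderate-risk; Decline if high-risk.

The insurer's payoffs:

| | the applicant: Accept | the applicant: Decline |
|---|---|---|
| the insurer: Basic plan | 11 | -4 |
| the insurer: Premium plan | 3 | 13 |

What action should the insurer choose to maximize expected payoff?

Basic plan

E[Basic plan] = 3/5·(11) + 1/5·(11) + 1/5·(-4) = 8
E[Premium plan] = 3/5·(3) + 1/5·(3) + 1/5·(13) = 5
Best response: Basic plan (8 is the largest).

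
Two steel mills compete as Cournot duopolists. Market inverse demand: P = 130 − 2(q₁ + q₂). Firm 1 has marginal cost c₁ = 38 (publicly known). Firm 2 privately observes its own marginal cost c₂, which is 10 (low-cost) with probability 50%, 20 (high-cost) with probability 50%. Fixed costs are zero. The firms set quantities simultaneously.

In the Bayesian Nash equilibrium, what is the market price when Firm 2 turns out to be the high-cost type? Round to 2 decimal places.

Firm 2 with cost c maximizes (130 − 2(q₁+q₂) − c)·q₂, giving q₂(c) = (130 − c − 2q₁)/4.
E[c₂] = 0.5·10 + 0.5·20 = 15
Firm 1's FOC against E[q₂] yields q₁ = (130 − 2·38 + E[c₂])/6 = (130 − 76 + 15)/6 = 11.5.
q₂(high-cost) = 21.75, so P = 130 − 2·(11.5 + 21.75) = 63.5.

63.50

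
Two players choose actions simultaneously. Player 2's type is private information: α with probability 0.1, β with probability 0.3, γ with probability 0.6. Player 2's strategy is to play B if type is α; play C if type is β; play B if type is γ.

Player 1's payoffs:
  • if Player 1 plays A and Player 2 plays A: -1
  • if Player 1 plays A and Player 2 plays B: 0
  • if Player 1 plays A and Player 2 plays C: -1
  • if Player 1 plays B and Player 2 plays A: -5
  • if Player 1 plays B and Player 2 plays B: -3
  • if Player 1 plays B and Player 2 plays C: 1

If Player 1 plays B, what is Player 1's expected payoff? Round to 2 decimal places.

E[B] = 0.1·(-3) + 0.3·1 + 0.6·(-3) = (-0.3) + 0.3 + (-1.8) = -1.8

-1.80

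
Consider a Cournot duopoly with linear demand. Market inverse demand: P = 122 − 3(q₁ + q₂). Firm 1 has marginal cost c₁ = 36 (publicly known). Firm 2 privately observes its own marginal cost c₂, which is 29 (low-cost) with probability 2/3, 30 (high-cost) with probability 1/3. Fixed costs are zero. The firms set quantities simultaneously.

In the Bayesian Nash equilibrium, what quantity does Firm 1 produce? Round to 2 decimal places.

8.81

Type-c best response for Firm 2: q₂(c) = (122 − c)/6 − q₁/2.
Firm 1 maximizes expected profit; its first-order condition is 122 − 6q₁ − 3E[q₂] − 36 = 0.
Substituting E[q₂] and solving: E[c₂] = 29.3333, so q₁ = (122 − 2·36 + 29.3333)/9 = 8.81481.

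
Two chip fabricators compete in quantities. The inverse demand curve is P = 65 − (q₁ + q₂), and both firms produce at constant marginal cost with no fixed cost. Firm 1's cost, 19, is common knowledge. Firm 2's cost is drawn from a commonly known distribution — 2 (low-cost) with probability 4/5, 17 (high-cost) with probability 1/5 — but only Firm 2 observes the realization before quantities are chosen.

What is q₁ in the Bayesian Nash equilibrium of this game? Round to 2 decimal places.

Firm 2 with cost c maximizes (65 − (q₁+q₂) − c)·q₂, giving q₂(c) = (65 − c − q₁)/2.
E[c₂] = 4/5·2 + 1/5·17 = 5
Firm 1's FOC against E[q₂] yields q₁ = (65 − 2·19 + E[c₂])/3 = (65 − 38 + 5)/3 = 10.6667.

10.67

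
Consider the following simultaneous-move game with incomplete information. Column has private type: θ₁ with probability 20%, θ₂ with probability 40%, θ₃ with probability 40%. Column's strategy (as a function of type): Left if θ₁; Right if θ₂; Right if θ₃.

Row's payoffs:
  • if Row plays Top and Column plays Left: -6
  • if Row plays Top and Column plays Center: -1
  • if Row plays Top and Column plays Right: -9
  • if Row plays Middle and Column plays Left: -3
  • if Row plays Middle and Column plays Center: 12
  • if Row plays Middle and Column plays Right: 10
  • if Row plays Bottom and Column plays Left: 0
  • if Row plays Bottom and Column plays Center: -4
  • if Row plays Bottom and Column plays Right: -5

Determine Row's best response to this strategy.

Middle

Compute Row's expected payoff for each action, taking the expectation over Column's type.
E[Top] = 0.2·(-6) + 0.4·(-9) + 0.4·(-9) = -8.4
E[Middle] = 0.2·(-3) + 0.4·(10) + 0.4·(10) = 7.4
E[Bottom] = 0.2·(0) + 0.4·(-5) + 0.4·(-5) = -4
Best response: Middle (7.4 is the largest).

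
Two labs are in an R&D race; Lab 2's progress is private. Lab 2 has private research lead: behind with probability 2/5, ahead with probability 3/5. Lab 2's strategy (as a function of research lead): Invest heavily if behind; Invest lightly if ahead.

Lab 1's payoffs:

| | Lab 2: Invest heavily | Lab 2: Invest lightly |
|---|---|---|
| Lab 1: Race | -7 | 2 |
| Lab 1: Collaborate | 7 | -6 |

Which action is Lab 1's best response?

Collaborate

Compute Lab 1's expected payoff for each action, taking the expectation over Lab 2's type.
E[Race] = 2/5·(-7) + 3/5·(2) = -8/5
E[Collaborate] = 2/5·(7) + 3/5·(-6) = -4/5
Best response: Collaborate (-4/5 is the largest).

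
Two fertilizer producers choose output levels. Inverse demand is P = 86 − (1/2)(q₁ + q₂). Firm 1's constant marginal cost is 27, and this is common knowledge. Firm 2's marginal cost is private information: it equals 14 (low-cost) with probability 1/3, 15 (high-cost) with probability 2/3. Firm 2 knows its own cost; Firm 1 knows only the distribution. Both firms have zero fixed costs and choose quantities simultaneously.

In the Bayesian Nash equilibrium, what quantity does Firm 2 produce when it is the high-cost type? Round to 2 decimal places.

Type-c best response for Firm 2: q₂(c) = (86 − c) − q₁/2.
Firm 1 maximizes expected profit; its first-order condition is 86 − q₁ − (1/2)E[q₂] − 27 = 0.
Substituting E[q₂] and solving: E[c₂] = 14.6667, so q₁ = (86 − 2·27 + 14.6667)/(3/2) = 31.1111.
q₂(high-cost) = (86 − 15 − (1/2)·31.1111) = 55.4444.

55.44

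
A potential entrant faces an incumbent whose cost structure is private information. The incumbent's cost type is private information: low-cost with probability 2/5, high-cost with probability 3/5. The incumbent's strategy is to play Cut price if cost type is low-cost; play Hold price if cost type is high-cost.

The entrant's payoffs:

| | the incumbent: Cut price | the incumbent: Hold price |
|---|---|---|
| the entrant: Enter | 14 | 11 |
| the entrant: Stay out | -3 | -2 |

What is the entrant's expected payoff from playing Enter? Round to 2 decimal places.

E[Enter] = 2/5·14 + 3/5·11 = 28/5 + 33/5 = 61/5

12.20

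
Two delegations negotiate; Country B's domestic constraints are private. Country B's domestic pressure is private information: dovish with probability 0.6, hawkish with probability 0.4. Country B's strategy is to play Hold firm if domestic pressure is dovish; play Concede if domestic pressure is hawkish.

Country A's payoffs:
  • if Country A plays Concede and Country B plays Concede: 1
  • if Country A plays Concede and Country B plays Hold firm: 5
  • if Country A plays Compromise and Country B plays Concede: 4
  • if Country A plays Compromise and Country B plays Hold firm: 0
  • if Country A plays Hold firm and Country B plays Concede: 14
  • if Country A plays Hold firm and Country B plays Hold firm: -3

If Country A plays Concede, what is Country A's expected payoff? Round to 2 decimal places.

E[Concede] = 0.6·5 + 0.4·1 = 3 + 0.4 = 3.4

3.40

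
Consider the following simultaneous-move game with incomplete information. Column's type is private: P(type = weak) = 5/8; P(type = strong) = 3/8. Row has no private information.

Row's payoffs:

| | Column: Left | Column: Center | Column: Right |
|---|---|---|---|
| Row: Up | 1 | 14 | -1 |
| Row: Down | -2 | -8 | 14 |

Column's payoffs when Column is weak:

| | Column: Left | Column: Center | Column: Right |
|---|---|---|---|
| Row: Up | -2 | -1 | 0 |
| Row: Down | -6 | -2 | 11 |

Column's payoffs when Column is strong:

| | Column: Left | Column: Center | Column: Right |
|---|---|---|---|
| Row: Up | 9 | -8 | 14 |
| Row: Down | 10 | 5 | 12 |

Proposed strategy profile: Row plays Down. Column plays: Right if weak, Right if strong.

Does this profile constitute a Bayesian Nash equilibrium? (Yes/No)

Yes

Row plays Down: E[Down] = 5/8·(14) + 3/8·(14) = 14; E[Up] = -1. Best-responding. ✓
Column (type weak), facing Down: Left gives -6, Center gives -2, Right gives 11. Proposed Right is best. ✓
Column (type strong), facing Down: Left gives 10, Center gives 5, Right gives 12. Proposed Right is best. ✓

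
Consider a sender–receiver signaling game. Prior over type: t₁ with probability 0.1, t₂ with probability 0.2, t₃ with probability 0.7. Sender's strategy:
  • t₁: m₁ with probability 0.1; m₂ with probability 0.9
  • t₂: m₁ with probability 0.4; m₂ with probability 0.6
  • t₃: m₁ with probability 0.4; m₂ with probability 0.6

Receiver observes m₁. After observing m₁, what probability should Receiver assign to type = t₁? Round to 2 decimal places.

0.03

Apply Bayes' rule using the sender's strategy as the likelihood.
P(m₁) = 0.1·0.1 + 0.2·0.4 + 0.7·0.4 = 0.37
P(t₁ | m₁) = (0.1·0.1) / 0.37 = 0.01 / 0.37 = 0.027027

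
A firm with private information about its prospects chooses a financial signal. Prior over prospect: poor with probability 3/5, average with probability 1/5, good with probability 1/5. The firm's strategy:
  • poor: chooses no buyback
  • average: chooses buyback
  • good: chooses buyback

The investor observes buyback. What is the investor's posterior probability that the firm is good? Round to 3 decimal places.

P(buyback) = (3/5)·0 + (1/5)·1 + (1/5)·1 = 2/5
P(good | buyback) = ((1/5)·1) / (2/5) = (1/5) / (2/5) = 1/2

0.500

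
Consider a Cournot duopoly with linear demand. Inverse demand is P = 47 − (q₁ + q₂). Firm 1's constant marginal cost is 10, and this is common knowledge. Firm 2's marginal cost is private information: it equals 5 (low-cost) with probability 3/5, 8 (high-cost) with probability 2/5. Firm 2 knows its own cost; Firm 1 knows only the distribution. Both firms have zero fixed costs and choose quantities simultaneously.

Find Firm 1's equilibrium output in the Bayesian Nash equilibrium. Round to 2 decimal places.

Type-c best response for Firm 2: q₂(c) = (47 − c)/2 − q₁/2.
Firm 1 maximizes expected profit; its first-order condition is 47 − 2q₁ − E[q₂] − 10 = 0.
Substituting E[q₂] and solving: E[c₂] = 6.2, so q₁ = (47 − 2·10 + 6.2)/3 = 11.0667.

11.07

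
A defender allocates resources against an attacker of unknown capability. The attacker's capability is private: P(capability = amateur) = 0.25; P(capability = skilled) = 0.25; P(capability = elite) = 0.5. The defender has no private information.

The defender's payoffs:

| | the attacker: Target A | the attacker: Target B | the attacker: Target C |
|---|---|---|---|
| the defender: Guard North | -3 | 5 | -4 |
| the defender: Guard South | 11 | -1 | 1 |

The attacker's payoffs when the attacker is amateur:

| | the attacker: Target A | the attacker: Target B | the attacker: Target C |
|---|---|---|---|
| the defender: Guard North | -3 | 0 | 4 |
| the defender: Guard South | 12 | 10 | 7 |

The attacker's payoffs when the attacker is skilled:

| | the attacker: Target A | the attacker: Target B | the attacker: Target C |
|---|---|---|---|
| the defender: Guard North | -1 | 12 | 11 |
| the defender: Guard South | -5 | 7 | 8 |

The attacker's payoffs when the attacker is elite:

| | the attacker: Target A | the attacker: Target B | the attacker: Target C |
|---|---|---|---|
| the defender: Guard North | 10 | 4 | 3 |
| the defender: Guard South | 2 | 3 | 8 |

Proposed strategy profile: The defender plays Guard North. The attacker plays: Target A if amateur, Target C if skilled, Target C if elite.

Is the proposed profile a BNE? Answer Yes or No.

No

The defender plays Guard North: E[Guard North] = 0.25·(-3) + 0.25·(-4) + 0.5·(-4) = -3.75; E[Guard South] = 3.5. Not best-responding. ✗
The attacker (capability amateur), facing Guard North: Target A gives -3, Target B gives 0, Target C gives 4. Proposed Target A is not best — profitable deviation exists. ✗
The attacker (capability skilled), facing Guard North: Target A gives -1, Target B gives 12, Target C gives 11. Proposed Target C is not best — profitable deviation exists. ✗
The attacker (capability elite), facing Guard North: Target A gives 10, Target B gives 4, Target C gives 3. Proposed Target C is not best — profitable deviation exists. ✗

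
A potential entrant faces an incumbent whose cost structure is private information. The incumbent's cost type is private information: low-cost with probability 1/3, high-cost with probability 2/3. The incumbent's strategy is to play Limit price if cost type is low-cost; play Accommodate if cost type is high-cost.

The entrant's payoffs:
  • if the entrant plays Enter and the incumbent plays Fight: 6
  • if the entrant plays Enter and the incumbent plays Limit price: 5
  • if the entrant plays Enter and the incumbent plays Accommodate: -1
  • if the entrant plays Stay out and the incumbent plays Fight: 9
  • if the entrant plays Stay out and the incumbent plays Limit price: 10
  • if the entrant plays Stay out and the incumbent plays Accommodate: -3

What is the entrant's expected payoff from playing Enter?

1

Take the expectation over the incumbent's cost type, weighting each type's action by its prior probability.
E[Enter] = 1/3·5 + 2/3·(-1) = 5/3 + (-2/3) = 1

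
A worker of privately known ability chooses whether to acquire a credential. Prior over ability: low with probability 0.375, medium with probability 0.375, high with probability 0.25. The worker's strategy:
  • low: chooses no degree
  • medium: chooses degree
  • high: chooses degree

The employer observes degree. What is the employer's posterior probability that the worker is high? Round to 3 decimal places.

0.400

P(degree) = 0.375·0 + 0.375·1 + 0.25·1 = 0.625
P(high | degree) = (0.25·1) / 0.625 = 0.25 / 0.625 = 0.4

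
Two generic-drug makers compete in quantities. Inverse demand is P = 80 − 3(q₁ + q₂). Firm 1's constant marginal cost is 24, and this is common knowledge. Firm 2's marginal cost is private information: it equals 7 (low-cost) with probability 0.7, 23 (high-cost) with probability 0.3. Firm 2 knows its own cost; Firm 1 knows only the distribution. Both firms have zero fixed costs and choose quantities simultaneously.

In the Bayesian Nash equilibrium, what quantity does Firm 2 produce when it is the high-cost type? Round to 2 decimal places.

Each type of Firm 2 best-responds to q₁; Firm 1 best-responds to the expected q₂ over Firm 2's types.
Firm 2 with cost c maximizes (80 − 3(q₁+q₂) − c)·q₂, giving q₂(c) = (80 − c − 3q₁)/6.
E[c₂] = 0.7·7 + 0.3·23 = 11.8
Firm 1's FOC against E[q₂] yields q₁ = (80 − 2·24 + E[c₂])/9 = (80 − 48 + 11.8)/9 = 4.86667.
q₂(high-cost) = (80 − 23 − 3·4.86667)/6 = 7.06667.

7.07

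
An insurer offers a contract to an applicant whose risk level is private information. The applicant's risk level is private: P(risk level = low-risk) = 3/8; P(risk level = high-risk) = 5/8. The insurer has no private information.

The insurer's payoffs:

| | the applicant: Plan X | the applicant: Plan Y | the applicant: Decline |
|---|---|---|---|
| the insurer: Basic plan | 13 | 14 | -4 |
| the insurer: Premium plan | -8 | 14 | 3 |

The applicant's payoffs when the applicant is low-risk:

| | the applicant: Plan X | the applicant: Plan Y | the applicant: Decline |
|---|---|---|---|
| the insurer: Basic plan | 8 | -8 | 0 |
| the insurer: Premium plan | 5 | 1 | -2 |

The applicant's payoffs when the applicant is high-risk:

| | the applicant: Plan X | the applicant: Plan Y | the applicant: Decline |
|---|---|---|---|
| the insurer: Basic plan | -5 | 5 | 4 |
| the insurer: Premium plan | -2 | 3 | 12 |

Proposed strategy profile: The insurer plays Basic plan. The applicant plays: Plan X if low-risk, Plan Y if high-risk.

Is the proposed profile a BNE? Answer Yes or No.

Yes

The insurer plays Basic plan: E[Basic plan] = 3/8·(13) + 5/8·(14) = 109/8; E[Premium plan] = 23/4. Best-responding. ✓
The applicant (risk level low-risk), facing Basic plan: Plan X gives 8, Plan Y gives -8, Decline gives 0. Proposed Plan X is best. ✓
The applicant (risk level high-risk), facing Basic plan: Plan X gives -5, Plan Y gives 5, Decline gives 4. Proposed Plan Y is best. ✓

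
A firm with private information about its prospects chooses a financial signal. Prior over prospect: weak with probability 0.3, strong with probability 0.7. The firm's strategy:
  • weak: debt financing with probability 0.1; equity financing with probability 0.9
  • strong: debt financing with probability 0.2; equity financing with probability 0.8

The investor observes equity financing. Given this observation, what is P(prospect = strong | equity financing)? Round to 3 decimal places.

Apply Bayes' rule using the sender's strategy as the likelihood.
P(equity financing) = 0.3·0.9 + 0.7·0.8 = 0.83
P(strong | equity financing) = (0.7·0.8) / 0.83 = 0.56 / 0.83 = 0.674699

0.675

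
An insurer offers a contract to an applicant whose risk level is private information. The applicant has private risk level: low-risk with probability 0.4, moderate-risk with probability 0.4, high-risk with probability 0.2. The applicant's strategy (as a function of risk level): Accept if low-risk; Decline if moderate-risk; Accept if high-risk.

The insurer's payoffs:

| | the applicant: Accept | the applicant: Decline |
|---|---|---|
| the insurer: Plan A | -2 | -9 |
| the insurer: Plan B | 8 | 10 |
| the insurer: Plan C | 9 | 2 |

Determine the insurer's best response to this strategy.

Plan B

E[Plan A] = 0.4·(-2) + 0.4·(-9) + 0.2·(-2) = -4.8
E[Plan B] = 0.4·(8) + 0.4·(10) + 0.2·(8) = 8.8
E[Plan C] = 0.4·(9) + 0.4·(2) + 0.2·(9) = 6.2
Best response: Plan B (8.8 is the largest).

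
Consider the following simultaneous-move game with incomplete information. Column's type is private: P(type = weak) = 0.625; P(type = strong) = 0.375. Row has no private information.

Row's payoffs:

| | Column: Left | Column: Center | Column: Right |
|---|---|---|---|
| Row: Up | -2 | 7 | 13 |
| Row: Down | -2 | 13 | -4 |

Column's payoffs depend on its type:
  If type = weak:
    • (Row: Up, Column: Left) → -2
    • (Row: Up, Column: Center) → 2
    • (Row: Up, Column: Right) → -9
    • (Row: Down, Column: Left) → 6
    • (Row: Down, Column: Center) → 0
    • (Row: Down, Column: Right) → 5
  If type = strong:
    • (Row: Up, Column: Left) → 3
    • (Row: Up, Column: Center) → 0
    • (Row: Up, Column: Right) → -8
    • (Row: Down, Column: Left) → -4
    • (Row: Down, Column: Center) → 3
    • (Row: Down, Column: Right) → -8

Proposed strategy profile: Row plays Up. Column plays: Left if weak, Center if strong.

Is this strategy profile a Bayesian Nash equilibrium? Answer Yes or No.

No

Row plays Up: E[Up] = 0.625·(-2) + 0.375·(7) = 1.375; E[Down] = 3.625. Not best-responding. ✗
Column (type weak), facing Up: Left gives -2, Center gives 2, Right gives -9. Proposed Left is not best — profitable deviation exists. ✗
Column (type strong), facing Up: Left gives 3, Center gives 0, Right gives -8. Proposed Center is not best — profitable deviation exists. ✗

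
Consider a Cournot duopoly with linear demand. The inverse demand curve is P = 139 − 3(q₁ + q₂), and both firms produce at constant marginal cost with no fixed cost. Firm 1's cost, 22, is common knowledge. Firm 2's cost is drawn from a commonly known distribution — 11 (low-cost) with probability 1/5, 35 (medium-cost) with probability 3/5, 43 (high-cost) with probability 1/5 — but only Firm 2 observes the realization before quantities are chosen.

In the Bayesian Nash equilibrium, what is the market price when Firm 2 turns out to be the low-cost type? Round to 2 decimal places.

Firm 2 with cost c maximizes (139 − 3(q₁+q₂) − c)·q₂, giving q₂(c) = (139 − c − 3q₁)/6.
E[c₂] = 1/5·11 + 3/5·35 + 1/5·43 = 31.8
Firm 1's FOC against E[q₂] yields q₁ = (139 − 2·22 + E[c₂])/9 = (139 − 44 + 31.8)/9 = 14.0889.
q₂(low-cost) = 14.2889, so P = 139 − 3·(14.0889 + 14.2889) = 53.8667.

53.87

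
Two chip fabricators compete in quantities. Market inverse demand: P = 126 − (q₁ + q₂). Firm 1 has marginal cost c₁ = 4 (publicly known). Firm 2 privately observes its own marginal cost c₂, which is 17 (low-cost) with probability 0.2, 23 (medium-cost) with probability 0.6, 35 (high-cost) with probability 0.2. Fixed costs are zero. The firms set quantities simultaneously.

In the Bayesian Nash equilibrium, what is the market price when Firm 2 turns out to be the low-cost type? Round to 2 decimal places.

47.80

Type-c best response for Firm 2: q₂(c) = (126 − c)/2 − q₁/2.
Firm 1 maximizes expected profit; its first-order condition is 126 − 2q₁ − E[q₂] − 4 = 0.
Substituting E[q₂] and solving: E[c₂] = 24.2, so q₁ = (126 − 2·4 + 24.2)/3 = 47.4.
q₂(low-cost) = 30.8, so P = 126 − (47.4 + 30.8) = 47.8.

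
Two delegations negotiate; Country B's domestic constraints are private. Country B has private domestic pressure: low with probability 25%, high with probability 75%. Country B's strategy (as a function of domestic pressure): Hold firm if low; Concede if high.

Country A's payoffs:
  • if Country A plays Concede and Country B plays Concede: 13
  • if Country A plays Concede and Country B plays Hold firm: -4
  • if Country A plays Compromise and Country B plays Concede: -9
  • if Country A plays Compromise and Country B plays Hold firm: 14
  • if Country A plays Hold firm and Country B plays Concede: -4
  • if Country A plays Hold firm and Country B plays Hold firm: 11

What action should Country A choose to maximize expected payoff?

Concede

Compute Country A's expected payoff for each action, taking the expectation over Country B's type.
E[Concede] = 0.25·(-4) + 0.75·(13) = 8.75
E[Compromise] = 0.25·(14) + 0.75·(-9) = -3.25
E[Hold firm] = 0.25·(11) + 0.75·(-4) = -0.25
Best response: Concede (8.75 is the largest).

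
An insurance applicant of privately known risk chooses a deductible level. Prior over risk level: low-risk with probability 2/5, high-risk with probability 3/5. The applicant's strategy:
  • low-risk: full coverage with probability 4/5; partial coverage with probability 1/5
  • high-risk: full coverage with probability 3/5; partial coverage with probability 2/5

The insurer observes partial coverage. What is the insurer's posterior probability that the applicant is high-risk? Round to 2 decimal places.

0.75

P(partial coverage) = (2/5)·(1/5) + (3/5)·(2/5) = 8/25
P(high-risk | partial coverage) = ((3/5)·(2/5)) / (8/25) = (6/25) / (8/25) = 3/4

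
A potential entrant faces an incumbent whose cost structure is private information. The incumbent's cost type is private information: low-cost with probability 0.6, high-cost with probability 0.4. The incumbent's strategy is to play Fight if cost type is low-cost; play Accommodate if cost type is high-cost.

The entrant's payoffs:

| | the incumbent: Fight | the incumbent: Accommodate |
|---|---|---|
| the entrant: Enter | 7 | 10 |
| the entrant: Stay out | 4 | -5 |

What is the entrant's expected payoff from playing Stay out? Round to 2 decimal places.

0.40

E[Stay out] = 0.6·4 + 0.4·(-5) = 2.4 + (-2) = 0.4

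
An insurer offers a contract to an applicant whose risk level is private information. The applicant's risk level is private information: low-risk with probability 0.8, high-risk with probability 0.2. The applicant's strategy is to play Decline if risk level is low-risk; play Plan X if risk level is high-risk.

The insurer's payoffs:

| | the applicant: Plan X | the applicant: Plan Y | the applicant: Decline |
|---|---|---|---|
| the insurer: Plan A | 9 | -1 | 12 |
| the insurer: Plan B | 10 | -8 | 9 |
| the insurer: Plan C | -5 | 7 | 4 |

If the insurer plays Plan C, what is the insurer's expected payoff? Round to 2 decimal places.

2.20

Take the expectation over the applicant's risk level, weighting each type's action by its prior probability.
E[Plan C] = 0.8·4 + 0.2·(-5) = 3.2 + (-1) = 2.2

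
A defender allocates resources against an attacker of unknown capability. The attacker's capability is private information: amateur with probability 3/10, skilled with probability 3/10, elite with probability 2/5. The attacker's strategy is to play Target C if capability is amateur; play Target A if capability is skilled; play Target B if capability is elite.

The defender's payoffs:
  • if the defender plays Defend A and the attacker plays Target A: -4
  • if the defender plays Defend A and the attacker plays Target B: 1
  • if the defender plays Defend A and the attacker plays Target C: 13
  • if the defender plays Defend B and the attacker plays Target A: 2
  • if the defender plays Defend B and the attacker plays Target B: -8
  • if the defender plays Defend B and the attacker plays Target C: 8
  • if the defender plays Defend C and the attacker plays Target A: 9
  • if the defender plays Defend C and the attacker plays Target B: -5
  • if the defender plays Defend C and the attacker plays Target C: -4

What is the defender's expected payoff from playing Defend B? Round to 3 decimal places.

-0.200

Take the expectation over the attacker's capability, weighting each type's action by its prior probability.
E[Defend B] = 3/10·8 + 3/10·2 + 2/5·(-8) = 12/5 + 3/5 + (-16/5) = -1/5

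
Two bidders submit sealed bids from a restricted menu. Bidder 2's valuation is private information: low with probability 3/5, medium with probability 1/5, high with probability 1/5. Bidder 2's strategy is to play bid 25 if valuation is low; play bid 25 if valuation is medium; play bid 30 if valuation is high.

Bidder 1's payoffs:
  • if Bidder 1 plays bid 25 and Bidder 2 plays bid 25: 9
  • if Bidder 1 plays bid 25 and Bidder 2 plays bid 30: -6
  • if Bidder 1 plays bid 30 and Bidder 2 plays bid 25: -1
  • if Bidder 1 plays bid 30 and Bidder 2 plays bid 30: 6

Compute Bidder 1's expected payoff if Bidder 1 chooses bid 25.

6

Take the expectation over Bidder 2's valuation, weighting each type's action by its prior probability.
E[bid 25] = 3/5·9 + 1/5·9 + 1/5·(-6) = 27/5 + 9/5 + (-6/5) = 6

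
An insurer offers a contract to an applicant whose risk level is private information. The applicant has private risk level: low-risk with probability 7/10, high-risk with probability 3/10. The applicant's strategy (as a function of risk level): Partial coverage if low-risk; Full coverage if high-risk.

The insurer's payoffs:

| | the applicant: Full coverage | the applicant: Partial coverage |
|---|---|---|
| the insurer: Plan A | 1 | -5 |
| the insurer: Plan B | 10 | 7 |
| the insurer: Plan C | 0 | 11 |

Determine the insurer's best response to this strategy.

Plan B

E[Plan A] = 7/10·(-5) + 3/10·(1) = -16/5
E[Plan B] = 7/10·(7) + 3/10·(10) = 79/10
E[Plan C] = 7/10·(11) + 3/10·(0) = 77/10
Best response: Plan B (79/10 is the largest).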